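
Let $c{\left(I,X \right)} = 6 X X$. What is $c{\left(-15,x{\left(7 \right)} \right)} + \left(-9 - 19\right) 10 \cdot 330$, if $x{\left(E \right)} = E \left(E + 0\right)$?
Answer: $-77994$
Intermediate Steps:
$x{\left(E \right)} = E^{2}$ ($x{\left(E \right)} = E E = E^{2}$)
$c{\left(I,X \right)} = 6 X^{2}$
$c{\left(-15,x{\left(7 \right)} \right)} + \left(-9 - 19\right) 10 \cdot 330 = 6 \left(7^{2}\right)^{2} + \left(-9 - 19\right) 10 \cdot 330 = 6 \cdot 49^{2} + \left(-28\right) 10 \cdot 330 = 6 \cdot 2401 - 92400 = 14406 - 92400 = -77994$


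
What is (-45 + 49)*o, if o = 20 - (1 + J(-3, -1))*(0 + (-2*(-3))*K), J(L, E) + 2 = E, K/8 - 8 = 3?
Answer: 4304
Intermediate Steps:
K = 88 (K = 64 + 8*3 = 64 + 24 = 88)
J(L, E) = -2 + E
o = 1076 (o = 20 - (1 + (-2 - 1))*(0 - 2*(-3)*88) = 20 - (1 - 3)*(0 + 6*88) = 20 - (-2)*(0 + 528) = 20 - (-2)*528 = 20 - 1*(-1056) = 20 + 1056 = 1076)
(-45 + 49)*o = (-45 + 49)*1076 = 4*1076 = 4304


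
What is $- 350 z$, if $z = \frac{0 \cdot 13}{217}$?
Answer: $0$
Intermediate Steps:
$z = 0$ ($z = 0 \cdot \frac{1}{217} = 0$)
$- 350 z = \left(-350\right) 0 = 0$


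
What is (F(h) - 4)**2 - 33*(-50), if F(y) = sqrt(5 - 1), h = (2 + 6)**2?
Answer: 1654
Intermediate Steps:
h = 64 (h = 8**2 = 64)
F(y) = 2 (F(y) = sqrt(4) = 2)
(F(h) - 4)**2 - 33*(-50) = (2 - 4)**2 - 33*(-50) = (-2)**2 + 1650 = 4 + 1650 = 1654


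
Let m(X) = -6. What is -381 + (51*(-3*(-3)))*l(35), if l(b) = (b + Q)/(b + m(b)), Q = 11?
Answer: 10065/29 ≈ 347.07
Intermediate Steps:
l(b) = (11 + b)/(-6 + b) (l(b) = (b + 11)/(b - 6) = (11 + b)/(-6 + b))
-381 + (51*(-3*(-3)))*l(35) = -381 + (51*(-3*(-3)))*((11 + 35)/(-6 + 35)) = -381 + (51*9)*(46/29) = -381 + 459*((1/29)*46) = -381 + 459*(46/29) = -381 + 21114/29 = 10065/29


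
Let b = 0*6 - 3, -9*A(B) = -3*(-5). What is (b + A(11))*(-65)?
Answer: 910/3 ≈ 303.33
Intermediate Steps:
A(B) = -5/3 (A(B) = -(-1)*(-5)/3 = -1/9*15 = -5/3)
b = -3 (b = 0 - 3 = -3)
(b + A(11))*(-65) = (-3 - 5/3)*(-65) = -14/3*(-65) = 910/3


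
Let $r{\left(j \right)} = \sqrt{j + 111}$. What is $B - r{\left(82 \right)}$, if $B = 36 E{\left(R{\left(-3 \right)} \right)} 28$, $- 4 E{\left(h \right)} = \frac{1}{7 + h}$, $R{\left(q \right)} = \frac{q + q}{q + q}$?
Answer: $- \frac{63}{2} - \sqrt{193} \approx -45.392$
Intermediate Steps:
$r{\left(j \right)} = \sqrt{111 + j}$
$R{\left(q \right)} = 1$ ($R{\left(q \right)} = \frac{2 q}{2 q} = 2 q \frac{1}{2 q} = 1$)
$E{\left(h \right)} = - \frac{1}{4 \left(7 + h\right)}$
$B = - \frac{63}{2}$ ($B = 36 \left(- \frac{1}{28 + 4 \cdot 1}\right) 28 = 36 \left(- \frac{1}{28 + 4}\right) 28 = 36 \left(- \frac{1}{32}\right) 28 = \left(- \frac{9}{8}\right) 28 = - \frac{63}{2} \approx -31.5$)
$B - r{\left(82 \right)} = - \frac{63}{2} - \sqrt{111 + 82} = - \frac{63}{2} - \sqrt{193}$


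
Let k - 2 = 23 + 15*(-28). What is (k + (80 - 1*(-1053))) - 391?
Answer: 347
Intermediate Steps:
k = -395 (k = 2 + (23 + 15*(-28)) = 2 + (23 - 420) = 2 - 397 = -395)
(k + (80 - 1*(-1053))) - 391 = (-395 + (80 - 1*(-1053))) - 391 = (-395 + (80 + 1053)) - 391 = (-395 + 1133) - 391 = 738 - 391 = 347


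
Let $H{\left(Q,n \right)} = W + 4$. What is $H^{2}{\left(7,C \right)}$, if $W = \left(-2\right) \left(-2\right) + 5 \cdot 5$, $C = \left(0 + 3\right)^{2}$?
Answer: $1089$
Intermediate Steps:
$C = 9$ ($C = 3^{2} = 9$)
$W = 29$ ($W = 4 + 25 = 29$)
$H{\left(Q,n \right)} = 33$ ($H{\left(Q,n \right)} = 29 + 4 = 33$)
$H^{2}{\left(7,C \right)} = 33^{2} = 1089$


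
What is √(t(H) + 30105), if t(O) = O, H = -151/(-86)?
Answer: √222669566/86 ≈ 173.51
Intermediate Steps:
H = 151/86 (H = -151*(-1/86) = 151/86 ≈ 1.7558)
√(t(H) + 30105) = √(151/86 + 30105) = √(2589181/86) = √222669566/86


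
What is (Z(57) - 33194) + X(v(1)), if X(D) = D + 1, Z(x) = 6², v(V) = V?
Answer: -33156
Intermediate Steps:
Z(x) = 36
X(D) = 1 + D
(Z(57) - 33194) + X(v(1)) = (36 - 33194) + (1 + 1) = -33158 + 2 = -33156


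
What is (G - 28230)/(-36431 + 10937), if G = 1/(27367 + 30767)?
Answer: 234446117/211724028 ≈ 1.1073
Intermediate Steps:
G = 1/58134 ≈ 1.7202e-5
(G - 28230)/(-36431 + 10937) = (1/58134 - 28230)/(-36431 + 10937) = -1641122819/58134/(-25494) = -1641122819/58134*(-1/25494) = 234446117/211724028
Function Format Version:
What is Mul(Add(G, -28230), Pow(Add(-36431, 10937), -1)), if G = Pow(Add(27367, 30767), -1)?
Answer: Rational(234446117, 211724028) ≈ 1.1073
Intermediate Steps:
G = Rational(1, 58134) (G = Pow(58134, -1) = Rational(1, 58134) ≈ 1.7202e-5)
Mul(Add(G, -28230), Pow(Add(-36431, 10937), -1)) = Mul(Add(Rational(1, 58134), -28230), Pow(Add(-36431, 10937), -1)) = Mul(Rational(-1641122819, 58134), Pow(-25494, -1)) = Mul(Rational(-1641122819, 58134), Rational(-1, 25494)) = Rational(234446117, 211724028)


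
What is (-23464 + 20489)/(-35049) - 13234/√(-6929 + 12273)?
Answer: 425/5007 - 6617*√334/668 ≈ -180.95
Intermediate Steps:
(-23464 + 20489)/(-35049) - 13234/√(-6929 + 12273) = -2975*(-1/35049) - 13234*√334/1336 = 425/5007 - 13234*√334/1336 = 425/5007 - 6617*√334/668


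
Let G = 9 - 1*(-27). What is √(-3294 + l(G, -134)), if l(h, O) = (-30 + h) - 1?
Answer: I*√3289 ≈ 57.35*I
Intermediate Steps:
G = 36 (G = 9 + 27 = 36)
l(h, O) = -31 + h
√(-3294 + l(G, -134)) = √(-3294 + (-31 + 36)) = √(-3294 + 5) = √(-3289) = I*√3289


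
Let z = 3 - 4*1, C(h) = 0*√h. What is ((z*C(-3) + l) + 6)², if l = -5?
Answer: 1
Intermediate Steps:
C(h) = 0
z = -1 (z = 3 - 4 = -1)
((z*C(-3) + l) + 6)² = ((-1*0 - 5) + 6)² = ((0 - 5) + 6)² = (-5 + 6)² = 1² = 1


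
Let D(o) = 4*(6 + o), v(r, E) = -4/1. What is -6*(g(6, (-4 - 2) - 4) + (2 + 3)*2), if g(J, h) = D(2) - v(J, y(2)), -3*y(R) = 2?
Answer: -276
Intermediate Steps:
y(R) = -⅔ (y(R) = -⅓*2 = -⅔)
v(r, E) = -4 (v(r, E) = -4*1 = -4)
D(o) = 24 + 4*o
g(J, h) = 36 (g(J, h) = (24 + 4*2) - 1*(-4) = (24 + 8) + 4 = 32 + 4 = 36)
-6*(g(6, (-4 - 2) - 4) + (2 + 3)*2) = -6*(36 + (2 + 3)*2) = -6*(36 + 5*2) = -6*(36 + 10) = -6*46 = -276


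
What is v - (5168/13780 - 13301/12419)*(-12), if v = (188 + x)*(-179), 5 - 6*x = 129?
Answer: -3845507656882/128350365 ≈ -29961.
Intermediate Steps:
x = -62/3 (x = ⅚ - ⅙*129 = ⅚ - 43/2 = -62/3 ≈ -20.667)
v = -89858/3 (v = (188 - 62/3)*(-179) = (502/3)*(-179) = -89858/3 ≈ -29953.)
v - (5168/13780 - 13301/12419)*(-12) = -89858/3 - (5168/13780 - 13301/12419)*(-12) = -89858/3 - (5168*(1/13780) - 13301*1/12419)*(-12) = -89858/3 - (1292/3445 - 13301/12419)*(-12) = -89858/3 - (-29776597)*(-12)/42783455 = -89858/3 - 1*357319164/42783455 = -89858/3 - 357319164/42783455 = -3845507656882/128350365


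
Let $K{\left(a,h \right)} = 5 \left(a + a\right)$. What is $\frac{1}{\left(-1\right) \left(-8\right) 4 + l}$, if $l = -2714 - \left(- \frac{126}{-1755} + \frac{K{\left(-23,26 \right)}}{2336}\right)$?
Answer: $- \frac{227760}{610846247} \approx -0.00037286$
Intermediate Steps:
$K{\left(a,h \right)} = 10 a$ ($K{\left(a,h \right)} = 5 \cdot 2 a = 10 a$)
$l = - \frac{618134567}{227760}$ ($l = -2714 - \left(- \frac{126}{-1755} + \frac{10 \left(-23\right)}{2336}\right) = -2714 - \left(\left(-126\right) \left(- \frac{1}{1755}\right) - \frac{115}{1168}\right) = -2714 - \left(\frac{14}{195} - \frac{115}{1168}\right) = -2714 - - \frac{6073}{227760} = -2714 + \frac{6073}{227760} = - \frac{618134567}{227760} \approx -2714.0$)
$\frac{1}{\left(-1\right) \left(-8\right) 4 + l} = \frac{1}{\left(-1\right) \left(-8\right) 4 - \frac{618134567}{227760}} = \frac{1}{8 \cdot 4 - \frac{618134567}{227760}} = \frac{1}{32 - \frac{618134567}{227760}} = \frac{1}{- \frac{610846247}{227760}} = - \frac{227760}{610846247}$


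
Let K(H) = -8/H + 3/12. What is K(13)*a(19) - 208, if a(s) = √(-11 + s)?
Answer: -208 - 19*√2/26 ≈ -209.03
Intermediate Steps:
K(H) = ¼ - 8/H (K(H) = -8/H + 3*(1/12) = -8/H + ¼ = ¼ - 8/H)
K(13)*a(19) - 208 = ((¼)*(-32 + 13)/13)*√(-11 + 19) - 208 = ((¼)*(1/13)*(-19))*√8 - 208 = -19*√2/26 - 208 = -208 - 19*√2/26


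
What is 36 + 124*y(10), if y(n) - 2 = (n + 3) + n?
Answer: 3136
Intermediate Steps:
y(n) = 5 + 2*n (y(n) = 2 + ((n + 3) + n) = 2 + ((3 + n) + n) = 2 + (3 + 2*n) = 5 + 2*n)
36 + 124*y(10) = 36 + 124*(5 + 2*10) = 36 + 124*(5 + 20) = 36 + 124*25 = 36 + 3100 = 3136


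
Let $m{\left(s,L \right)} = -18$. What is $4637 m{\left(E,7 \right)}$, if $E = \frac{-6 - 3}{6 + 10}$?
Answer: $-83466$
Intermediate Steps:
$E = - \frac{9}{16} \approx -0.5625$
$4637 m{\left(E,7 \right)} = 4637 \left(-18\right) = -83466$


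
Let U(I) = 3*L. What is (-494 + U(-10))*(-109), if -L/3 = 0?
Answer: 53846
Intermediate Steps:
L = 0 (L = -3*0 = 0)
U(I) = 0 (U(I) = 3*0 = 0)
(-494 + U(-10))*(-109) = (-494 + 0)*(-109) = -494*(-109) = 53846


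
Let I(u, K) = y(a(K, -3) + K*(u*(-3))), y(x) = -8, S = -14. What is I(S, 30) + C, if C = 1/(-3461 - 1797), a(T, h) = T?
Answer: -42065/5258 ≈ -8.0002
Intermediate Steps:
I(u, K) = -8
C = -1/5258 (C = 1/(-5258) = -1/5258 ≈ -0.00019019)
I(S, 30) + C = -8 - 1/5258 = -42065/5258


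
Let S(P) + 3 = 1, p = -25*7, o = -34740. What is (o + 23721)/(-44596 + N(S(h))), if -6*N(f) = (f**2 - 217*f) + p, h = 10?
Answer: 66114/267839 ≈ 0.24684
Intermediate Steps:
p = -175
S(P) = -2 (S(P) = -3 + 1 = -2)
N(f) = 175/6 - f**2/6 + 217*f/6 (N(f) = -((f**2 - 217*f) - 175)/6 = -(-175 + f**2 - 217*f)/6 = 175/6 - f**2/6 + 217*f/6)
(o + 23721)/(-44596 + N(S(h))) = (-34740 + 23721)/(-44596 + (175/6 - 1/6*(-2)**2 + (217/6)*(-2))) = -11019/(-44596 + (175/6 - 1/6*4 - 217/3)) = -11019/(-44596 + (175/6 - 2/3 - 217/3)) = -11019/(-44596 - 263/6) = -11019/(-267839/6) = -11019*(-6/267839) = 66114/267839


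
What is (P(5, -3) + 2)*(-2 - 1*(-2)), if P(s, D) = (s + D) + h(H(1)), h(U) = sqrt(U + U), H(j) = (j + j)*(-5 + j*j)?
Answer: 0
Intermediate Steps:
H(j) = 2*j*(-5 + j**2) (H(j) = (2*j)*(-5 + j**2) = 2*j*(-5 + j**2))
h(U) = sqrt(2)*sqrt(U) (h(U) = sqrt(2*U) = sqrt(2)*sqrt(U))
P(s, D) = D + s + 4*I (P(s, D) = (s + D) + sqrt(2)*sqrt(2*1*(-5 + 1**2)) = (D + s) + sqrt(2)*sqrt(2*1*(-5 + 1)) = (D + s) + sqrt(2)*sqrt(2*1*(-4)) = (D + s) + sqrt(2)*sqrt(-8) = (D + s) + sqrt(2)*(2*I*sqrt(2)) = (D + s) + 4*I = D + s + 4*I)
(P(5, -3) + 2)*(-2 - 1*(-2)) = ((-3 + 5 + 4*I) + 2)*(-2 - 1*(-2)) = ((2 + 4*I) + 2)*(-2 + 2) = (4 + 4*I)*0 = 0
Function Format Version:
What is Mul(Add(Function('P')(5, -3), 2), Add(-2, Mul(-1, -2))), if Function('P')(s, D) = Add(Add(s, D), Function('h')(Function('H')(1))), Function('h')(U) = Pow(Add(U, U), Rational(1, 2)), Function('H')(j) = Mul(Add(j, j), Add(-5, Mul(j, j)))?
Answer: 0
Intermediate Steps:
Function('H')(j) = Mul(2, j, Add(-5, Pow(j, 2))) (Function('H')(j) = Mul(Mul(2, j), Add(-5, Pow(j, 2))) = Mul(2, j, Add(-5, Pow(j, 2))))
Function('h')(U) = Mul(Pow(2, Rational(1, 2)), Pow(U, Rational(1, 2))) (Function('h')(U) = Pow(Mul(2, U), Rational(1, 2)) = Mul(Pow(2, Rational(1, 2)), Pow(U, Rational(1, 2))))
Function('P')(s, D) = Add(D, s, Mul(4, I)) (Function('P')(s, D) = Add(Add(s, D), Mul(Pow(2, Rational(1, 2)), Pow(Mul(2, 1, Add(-5, Pow(1, 2))), Rational(1, 2)))) = Add(Add(D, s), Mul(Pow(2, Rational(1, 2)), Pow(Mul(2, 1, Add(-5, 1)), Rational(1, 2)))) = Add(Add(D, s), Mul(Pow(2, Rational(1, 2)), Pow(Mul(2, 1, -4), Rational(1, 2)))) = Add(Add(D, s), Mul(Pow(2, Rational(1, 2)), Pow(-8, Rational(1, 2)))) = Add(Add(D, s), Mul(Pow(2, Rational(1, 2)), Mul(2, I, Pow(2, Rational(1, 2))))) = Add(Add(D, s), Mul(4, I)) = Add(D, s, Mul(4, I)))
Mul(Add(Function('P')(5, -3), 2), Add(-2, Mul(-1, -2))) = Mul(Add(Add(-3, 5, Mul(4, I)), 2), Add(-2, Mul(-1, -2))) = Mul(Add(Add(2, Mul(4, I)), 2), Add(-2, 2)) = Mul(Add(4, Mul(4, I)), 0) = 0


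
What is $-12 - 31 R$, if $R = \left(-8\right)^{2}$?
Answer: $-1996$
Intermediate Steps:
$R = 64$
$-12 - 31 R = -12 - 1984 = -1996$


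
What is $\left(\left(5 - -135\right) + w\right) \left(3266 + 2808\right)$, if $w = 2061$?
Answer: $13368874$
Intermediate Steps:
$\left(\left(5 - -135\right) + w\right) \left(3266 + 2808\right) = \left(\left(5 - -135\right) + 2061\right) \left(3266 + 2808\right) = \left(\left(5 + 135\right) + 2061\right) 6074 = \left(140 + 2061\right) 6074 = 2201 \cdot 6074 = 13368874$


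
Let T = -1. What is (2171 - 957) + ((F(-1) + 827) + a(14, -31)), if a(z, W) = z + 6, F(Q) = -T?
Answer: 2062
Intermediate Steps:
F(Q) = 1 (F(Q) = -1*(-1) = 1)
a(z, W) = 6 + z
(2171 - 957) + ((F(-1) + 827) + a(14, -31)) = (2171 - 957) + ((1 + 827) + (6 + 14)) = 1214 + (828 + 20) = 1214 + 848 = 2062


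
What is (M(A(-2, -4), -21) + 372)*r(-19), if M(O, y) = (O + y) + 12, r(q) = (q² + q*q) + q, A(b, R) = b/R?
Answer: 511081/2 ≈ 2.5554e+5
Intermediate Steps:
r(q) = q + 2*q² (r(q) = (q² + q²) + q = 2*q² + q = q + 2*q²)
M(O, y) = 12 + O + y
(M(A(-2, -4), -21) + 372)*r(-19) = ((12 - 2/(-4) - 21) + 372)*(-19*(1 + 2*(-19))) = ((12 - 2*(-¼) - 21) + 372)*(-19*(1 - 38)) = ((12 + ½ - 21) + 372)*(-19*(-37)) = (-17/2 + 372)*703 = (727/2)*703 = 511081/2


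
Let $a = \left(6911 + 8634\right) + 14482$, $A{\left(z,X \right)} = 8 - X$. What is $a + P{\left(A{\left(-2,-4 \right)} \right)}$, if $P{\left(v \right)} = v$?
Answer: $30039$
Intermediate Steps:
$a = 30027$ ($a = 15545 + 14482 = 30027$)
$a + P{\left(A{\left(-2,-4 \right)} \right)} = 30027 + \left(8 - -4\right) = 30027 + \left(8 + 4\right) = 30027 + 12 = 30039$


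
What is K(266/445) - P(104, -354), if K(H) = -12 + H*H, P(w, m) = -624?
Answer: 121262056/198025 ≈ 612.36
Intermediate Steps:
K(H) = -12 + H²
K(266/445) - P(104, -354) = (-12 + (266/445)²) - 1*(-624) = (-12 + (266*(1/445))²) + 624 = (-12 + (266/445)²) + 624 = (-12 + 70756/198025) + 624 = -2305544/198025 + 624 = 121262056/198025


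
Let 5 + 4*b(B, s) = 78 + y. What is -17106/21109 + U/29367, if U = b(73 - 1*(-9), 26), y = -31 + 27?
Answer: -669317029/826544004 ≈ -0.80978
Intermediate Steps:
y = -4
b(B, s) = 69/4 (b(B, s) = -5/4 + (78 - 4)/4 = -5/4 + (¼)*74 = -5/4 + 37/2 = 69/4)
U = 69/4 ≈ 17.250
-17106/21109 + U/29367 = -17106/21109 + (69/4)/29367 = -17106*1/21109 + (69/4)*(1/29367) = -17106/21109 + 23/39156 = -669317029/826544004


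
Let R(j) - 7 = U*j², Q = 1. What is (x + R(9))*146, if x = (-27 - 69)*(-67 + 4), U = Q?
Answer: 895856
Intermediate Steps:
U = 1
x = 6048 (x = -96*(-63) = 6048)
R(j) = 7 + j² (R(j) = 7 + 1*j² = 7 + j²)
(x + R(9))*146 = (6048 + (7 + 9²))*146 = (6048 + (7 + 81))*146 = (6048 + 88)*146 = 6136*146 = 895856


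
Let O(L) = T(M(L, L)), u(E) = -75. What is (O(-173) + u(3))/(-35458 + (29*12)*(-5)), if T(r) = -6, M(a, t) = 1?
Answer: 81/37198 ≈ 0.0021775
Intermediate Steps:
O(L) = -6
(O(-173) + u(3))/(-35458 + (29*12)*(-5)) = (-6 - 75)/(-35458 + (29*12)*(-5)) = -81/(-35458 + 348*(-5)) = -81/(-35458 - 1740) = -81/(-37198) = -81*(-1/37198) = 81/37198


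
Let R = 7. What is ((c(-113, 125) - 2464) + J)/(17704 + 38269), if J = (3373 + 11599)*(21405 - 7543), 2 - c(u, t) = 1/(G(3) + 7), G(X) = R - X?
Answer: 2282933421/615703 ≈ 3707.8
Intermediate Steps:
G(X) = 7 - X
c(u, t) = 21/11 (c(u, t) = 2 - 1/((7 - 1*3) + 7) = 2 - 1/((7 - 3) + 7) = 2 - 1/(4 + 7) = 2 - 1/11 = 21/11)
J = 207541864 (J = 14972*13862 = 207541864)
((c(-113, 125) - 2464) + J)/(17704 + 38269) = ((21/11 - 2464) + 207541864)/(17704 + 38269) = (-27083/11 + 207541864)/55973 = (2282933421/11)*(1/55973) = 2282933421/615703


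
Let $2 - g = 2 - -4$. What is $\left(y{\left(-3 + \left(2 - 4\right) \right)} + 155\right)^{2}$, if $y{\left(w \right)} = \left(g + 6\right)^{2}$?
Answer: $25281$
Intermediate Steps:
$g = -4$ ($g = 2 - \left(2 - -4\right) = 2 - \left(2 + 4\right) = 2 - 6 = -4$)
$y{\left(w \right)} = 4$ ($y{\left(w \right)} = \left(-4 + 6\right)^{2} = 2^{2} = 4$)
$\left(y{\left(-3 + \left(2 - 4\right) \right)} + 155\right)^{2} = \left(4 + 155\right)^{2} = 159^{2} = 25281$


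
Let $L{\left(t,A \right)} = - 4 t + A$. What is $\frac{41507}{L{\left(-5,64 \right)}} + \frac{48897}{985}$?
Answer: $\frac{44991743}{82740} \approx 543.77$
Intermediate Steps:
$L{\left(t,A \right)} = A - 4 t$
$\frac{41507}{L{\left(-5,64 \right)}} + \frac{48897}{985} = \frac{41507}{64 - -20} + \frac{48897}{985} = \frac{41507}{64 + 20} + 48897 \cdot \frac{1}{985} = \frac{41507}{84} + \frac{48897}{985} = \frac{44991743}{82740}$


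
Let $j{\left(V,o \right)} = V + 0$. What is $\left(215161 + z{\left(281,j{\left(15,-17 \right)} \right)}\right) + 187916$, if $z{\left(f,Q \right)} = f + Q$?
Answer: $403373$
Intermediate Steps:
$j{\left(V,o \right)} = V$
$z{\left(f,Q \right)} = Q + f$
$\left(215161 + z{\left(281,j{\left(15,-17 \right)} \right)}\right) + 187916 = \left(215161 + \left(15 + 281\right)\right) + 187916 = \left(215161 + 296\right) + 187916 = 215457 + 187916 = 403373$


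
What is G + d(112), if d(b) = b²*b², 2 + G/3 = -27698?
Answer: 157268836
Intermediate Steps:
G = -83100 (G = -6 + 3*(-27698) = -6 - 83094 = -83100)
d(b) = b⁴
G + d(112) = -83100 + 112⁴ = -83100 + 157351936 = 157268836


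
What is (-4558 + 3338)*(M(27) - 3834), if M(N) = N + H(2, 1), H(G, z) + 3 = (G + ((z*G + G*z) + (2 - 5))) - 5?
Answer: 4650640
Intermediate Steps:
H(G, z) = -11 + G + 2*G*z (H(G, z) = -3 + ((G + ((z*G + G*z) + (2 - 5))) - 5) = -3 + ((G + ((G*z + G*z) - 3)) - 5) = -3 + ((G + (2*G*z - 3)) - 5) = -3 + ((G + (-3 + 2*G*z)) - 5) = -3 + ((-3 + G + 2*G*z) - 5) = -3 + (-8 + G + 2*G*z) = -11 + G + 2*G*z)
M(N) = -5 + N (M(N) = N + (-11 + 2 + 2*2*1) = N + (-11 + 2 + 4) = N - 5 = -5 + N)
(-4558 + 3338)*(M(27) - 3834) = (-4558 + 3338)*((-5 + 27) - 3834) = -1220*(22 - 3834) = -1220*(-3812) = 4650640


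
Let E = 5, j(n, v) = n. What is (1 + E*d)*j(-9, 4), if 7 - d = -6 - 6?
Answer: -864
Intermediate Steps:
d = 19 (d = 7 - (-6 - 6) = 7 - 1*(-12) = 7 + 12 = 19)
(1 + E*d)*j(-9, 4) = (1 + 5*19)*(-9) = (1 + 95)*(-9) = 96*(-9) = -864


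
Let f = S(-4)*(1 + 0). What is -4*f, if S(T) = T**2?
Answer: -64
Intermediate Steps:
f = 16 (f = (-4)**2*(1 + 0) = 16*1 = 16)
-4*f = -4*16 = -64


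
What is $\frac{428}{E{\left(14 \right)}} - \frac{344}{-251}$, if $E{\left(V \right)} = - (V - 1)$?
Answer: $- \frac{102956}{3263} \approx -31.553$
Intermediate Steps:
$E{\left(V \right)} = 1 - V$ ($E{\left(V \right)} = - (-1 + V) = 1 - V$)
$\frac{428}{E{\left(14 \right)}} - \frac{344}{-251} = \frac{428}{1 - 14} - \frac{344}{-251} = \frac{428}{1 - 14} - - \frac{344}{251} = \frac{428}{-13} + \frac{344}{251} = 428 \left(- \frac{1}{13}\right) + \frac{344}{251} = - \frac{428}{13} + \frac{344}{251} = - \frac{102956}{3263}$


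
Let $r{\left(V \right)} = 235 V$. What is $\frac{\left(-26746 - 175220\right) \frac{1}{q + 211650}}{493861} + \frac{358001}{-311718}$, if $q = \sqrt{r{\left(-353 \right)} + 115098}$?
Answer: $- \frac{720001250495188169507}{626917165610319207426} + \frac{201966 \sqrt{32143}}{22122844435398377} \approx -1.1485$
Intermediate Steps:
$q = \sqrt{32143}$ ($q = \sqrt{235 \left(-353\right) + 115098} = \sqrt{-82955 + 115098} = \sqrt{32143} \approx 179.28$)
$\frac{\left(-26746 - 175220\right) \frac{1}{q + 211650}}{493861} + \frac{358001}{-311718} = \frac{\left(-26746 - 175220\right) \frac{1}{\sqrt{32143} + 211650}}{493861} + \frac{358001}{-311718} = - \frac{201966}{211650 + \sqrt{32143}} \cdot \frac{1}{493861} + 358001 \left(- \frac{1}{311718}\right) = - \frac{201966}{493861 \left(211650 + \sqrt{32143}\right)} - \frac{358001}{311718} = - \frac{358001}{311718} - \frac{201966}{493861 \left(211650 + \sqrt{32143}\right)}$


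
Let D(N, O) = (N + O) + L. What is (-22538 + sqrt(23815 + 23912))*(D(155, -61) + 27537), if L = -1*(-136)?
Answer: -625812646 + 83301*sqrt(5303) ≈ -6.1975e+8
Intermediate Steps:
L = 136
D(N, O) = 136 + N + O (D(N, O) = (N + O) + 136 = 136 + N + O)
(-22538 + sqrt(23815 + 23912))*(D(155, -61) + 27537) = (-22538 + sqrt(23815 + 23912))*((136 + 155 - 61) + 27537) = (-22538 + sqrt(47727))*(230 + 27537) = (-22538 + 3*sqrt(5303))*27767 = -625812646 + 83301*sqrt(5303)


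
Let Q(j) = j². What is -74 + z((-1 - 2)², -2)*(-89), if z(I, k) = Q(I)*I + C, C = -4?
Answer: -64599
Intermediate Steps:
z(I, k) = -4 + I³ (z(I, k) = I²*I - 4 = I³ - 4 = -4 + I³)
-74 + z((-1 - 2)², -2)*(-89) = -74 + (-4 + ((-1 - 2)²)³)*(-89) = -74 + (-4 + ((-3)²)³)*(-89) = -74 + (-4 + 9³)*(-89) = -74 + (-4 + 729)*(-89) = -74 + 725*(-89) = -74 - 64525 = -64599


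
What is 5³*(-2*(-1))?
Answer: 250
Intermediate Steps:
5³*(-2*(-1)) = 125*2 = 250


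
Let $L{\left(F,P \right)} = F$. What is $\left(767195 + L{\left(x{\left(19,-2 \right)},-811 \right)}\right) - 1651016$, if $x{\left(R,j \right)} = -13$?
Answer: $-883834$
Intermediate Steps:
$\left(767195 + L{\left(x{\left(19,-2 \right)},-811 \right)}\right) - 1651016 = \left(767195 - 13\right) - 1651016 = 767182 - 1651016 = -883834$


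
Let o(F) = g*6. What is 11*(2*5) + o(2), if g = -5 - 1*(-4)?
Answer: 104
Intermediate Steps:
g = -1 (g = -5 + 4 = -1)
o(F) = -6 (o(F) = -1*6 = -6)
11*(2*5) + o(2) = 11*(2*5) - 6 = 11*10 - 6 = 110 - 6 = 104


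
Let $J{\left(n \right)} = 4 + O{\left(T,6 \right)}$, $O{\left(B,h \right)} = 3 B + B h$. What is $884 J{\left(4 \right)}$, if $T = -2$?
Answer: $-12376$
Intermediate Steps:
$J{\left(n \right)} = -14$ ($J{\left(n \right)} = 4 - 2 \left(3 + 6\right) = 4 - 18 = -14$)
$884 J{\left(4 \right)} = 884 \left(-14\right) = -12376$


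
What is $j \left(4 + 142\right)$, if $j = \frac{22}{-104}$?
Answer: $- \frac{803}{26} \approx -30.885$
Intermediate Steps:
$j = - \frac{11}{52}$ ($j = 22 \left(- \frac{1}{104}\right) = - \frac{11}{52} \approx -0.21154$)
$j \left(4 + 142\right) = - \frac{11 \left(4 + 142\right)}{52} = \left(- \frac{11}{52}\right) 146 = - \frac{803}{26}$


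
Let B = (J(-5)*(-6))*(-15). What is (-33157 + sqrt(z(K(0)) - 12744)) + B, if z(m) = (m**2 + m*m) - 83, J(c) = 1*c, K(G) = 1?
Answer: -33607 + 15*I*sqrt(57) ≈ -33607.0 + 113.25*I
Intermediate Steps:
J(c) = c
B = -450 (B = -5*(-6)*(-15) = 30*(-15) = -450)
z(m) = -83 + 2*m**2 (z(m) = (m**2 + m**2) - 83 = 2*m**2 - 83 = -83 + 2*m**2)
(-33157 + sqrt(z(K(0)) - 12744)) + B = (-33157 + sqrt((-83 + 2*1**2) - 12744)) - 450 = (-33157 + sqrt((-83 + 2*1) - 12744)) - 450 = (-33157 + sqrt((-83 + 2) - 12744)) - 450 = (-33157 + sqrt(-81 - 12744)) - 450 = (-33157 + sqrt(-12825)) - 450 = (-33157 + 15*I*sqrt(57)) - 450 = -33607 + 15*I*sqrt(57)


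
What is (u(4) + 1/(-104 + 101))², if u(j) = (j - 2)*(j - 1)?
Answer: 289/9 ≈ 32.111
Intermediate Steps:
u(j) = (-1 + j)*(-2 + j) (u(j) = (-2 + j)*(-1 + j) = (-1 + j)*(-2 + j))
(u(4) + 1/(-104 + 101))² = ((2 + 4² - 3*4) + 1/(-104 + 101))² = ((2 + 16 - 12) + 1/(-3))² = (6 - ⅓)² = (17/3)² = 289/9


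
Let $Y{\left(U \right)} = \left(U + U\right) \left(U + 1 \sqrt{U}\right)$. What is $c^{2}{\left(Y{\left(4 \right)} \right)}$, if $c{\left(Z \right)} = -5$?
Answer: $25$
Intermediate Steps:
$Y{\left(U \right)} = 2 U \left(U + \sqrt{U}\right)$
$c^{2}{\left(Y{\left(4 \right)} \right)} = \left(-5\right)^{2} = 25$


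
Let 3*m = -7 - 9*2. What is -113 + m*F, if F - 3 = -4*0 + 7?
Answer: -589/3 ≈ -196.33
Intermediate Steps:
m = -25/3 (m = (-7 - 9*2)/3 = (-7 - 18)/3 = (1/3)*(-25) = -25/3 ≈ -8.3333)
F = 10 (F = 3 + (-4*0 + 7) = 3 + (0 + 7) = 3 + 7 = 10)
-113 + m*F = -113 - 25/3*10 = -113 - 250/3 = -589/3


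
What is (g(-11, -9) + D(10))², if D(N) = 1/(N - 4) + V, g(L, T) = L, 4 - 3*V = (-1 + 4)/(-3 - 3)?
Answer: 784/9 ≈ 87.111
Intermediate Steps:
V = 3/2 (V = 4/3 - (-1 + 4)/(3*(-3 - 3)) = 4/3 - 1/(-6) = 4/3 - (-1)/6 = 4/3 - ⅓*(-½) = 4/3 + ⅙ = 3/2 ≈ 1.5000)
D(N) = 3/2 + 1/(-4 + N) (D(N) = 1/(N - 4) + 3/2 = 1/(-4 + N) + 3/2 = 3/2 + 1/(-4 + N))
(g(-11, -9) + D(10))² = (-11 + (-10 + 3*10)/(2*(-4 + 10)))² = (-11 + (½)*(-10 + 30)/6)² = (-11 + (½)*(⅙)*20)² = (-11 + 5/3)² = (-28/3)² = 784/9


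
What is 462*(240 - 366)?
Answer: -58212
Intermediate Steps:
462*(240 - 366) = 462*(-126) = -58212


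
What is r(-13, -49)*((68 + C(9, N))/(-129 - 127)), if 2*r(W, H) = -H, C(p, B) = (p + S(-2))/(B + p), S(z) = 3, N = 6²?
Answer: -98/15 ≈ -6.5333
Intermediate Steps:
N = 36
C(p, B) = (3 + p)/(B + p) (C(p, B) = (p + 3)/(B + p) = (3 + p)/(B + p))
r(W, H) = -H/2 (r(W, H) = (-H)/2 = -H/2)
r(-13, -49)*((68 + C(9, N))/(-129 - 127)) = (-½*(-49))*((68 + (3 + 9)/(36 + 9))/(-129 - 127)) = 49*((68 + 12/45)/(-256))/2 = 49*((68 + (1/45)*12)*(-1/256))/2 = 49*((68 + 4/15)*(-1/256))/2 = 49*((1024/15)*(-1/256))/2 = (49/2)*(-4/15) = -98/15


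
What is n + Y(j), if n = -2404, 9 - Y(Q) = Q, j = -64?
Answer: -2331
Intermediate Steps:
Y(Q) = 9 - Q
n + Y(j) = -2404 + (9 - 1*(-64)) = -2404 + (9 + 64) = -2404 + 73 = -2331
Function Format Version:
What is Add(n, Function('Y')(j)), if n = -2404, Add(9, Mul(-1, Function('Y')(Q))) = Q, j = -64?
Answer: -2331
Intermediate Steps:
Function('Y')(Q) = Add(9, Mul(-1, Q))
Add(n, Function('Y')(j)) = Add(-2404, Add(9, Mul(-1, -64))) = Add(-2404, Add(9, 64)) = Add(-2404, 73) = -2331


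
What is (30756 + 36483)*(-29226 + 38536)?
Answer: 625995090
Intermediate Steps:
(30756 + 36483)*(-29226 + 38536) = 67239*9310 = 625995090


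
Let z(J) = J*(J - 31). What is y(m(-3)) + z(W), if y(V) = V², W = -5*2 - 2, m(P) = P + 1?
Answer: 520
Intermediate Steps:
m(P) = 1 + P
W = -12 (W = -10 - 2 = -12)
z(J) = J*(-31 + J)
y(m(-3)) + z(W) = (1 - 3)² - 12*(-31 - 12) = (-2)² - 12*(-43) = 4 + 516 = 520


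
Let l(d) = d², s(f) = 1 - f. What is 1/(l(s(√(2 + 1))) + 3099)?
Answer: 3103/9628597 + 2*√3/9628597 ≈ 0.00032263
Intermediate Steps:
1/(l(s(√(2 + 1))) + 3099) = 1/((1 - √(2 + 1))² + 3099) = 1/((1 - √3)² + 3099) = 1/(3099 + (1 - √3)²)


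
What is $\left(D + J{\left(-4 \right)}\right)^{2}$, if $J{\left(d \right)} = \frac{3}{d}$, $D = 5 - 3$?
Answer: $\frac{25}{16} \approx 1.5625$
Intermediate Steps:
$D = 2$
$\left(D + J{\left(-4 \right)}\right)^{2} = \left(2 + \frac{3}{-4}\right)^{2} = \left(2 + 3 \left(- \frac{1}{4}\right)\right)^{2} = \left(2 - \frac{3}{4}\right)^{2} = \left(\frac{5}{4}\right)^{2} = \frac{25}{16}$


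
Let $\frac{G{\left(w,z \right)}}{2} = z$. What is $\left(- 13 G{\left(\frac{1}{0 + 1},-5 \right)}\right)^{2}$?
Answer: $16900$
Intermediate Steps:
$G{\left(w,z \right)} = 2 z$
$\left(- 13 G{\left(\frac{1}{0 + 1},-5 \right)}\right)^{2} = \left(- 13 \cdot 2 \left(-5\right)\right)^{2} = \left(\left(-13\right) \left(-10\right)\right)^{2} = 130^{2} = 16900$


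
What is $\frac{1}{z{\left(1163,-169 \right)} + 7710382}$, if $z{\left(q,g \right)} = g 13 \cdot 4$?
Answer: $\frac{1}{7701594} \approx 1.2984 \cdot 10^{-7}$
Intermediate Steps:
$z{\left(q,g \right)} = 52 g$ ($z{\left(q,g \right)} = 13 g 4 = 52 g$)
$\frac{1}{z{\left(1163,-169 \right)} + 7710382} = \frac{1}{52 \left(-169\right) + 7710382} = \frac{1}{-8788 + 7710382} = \frac{1}{7701594}$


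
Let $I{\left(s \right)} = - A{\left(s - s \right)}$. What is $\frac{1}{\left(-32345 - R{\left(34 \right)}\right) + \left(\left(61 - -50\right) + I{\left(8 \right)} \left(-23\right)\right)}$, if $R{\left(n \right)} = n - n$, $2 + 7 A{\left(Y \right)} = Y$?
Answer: $- \frac{7}{225684} \approx -3.1017 \cdot 10^{-5}$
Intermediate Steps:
$A{\left(Y \right)} = - \frac{2}{7} + \frac{Y}{7}$
$I{\left(s \right)} = \frac{2}{7}$ ($I{\left(s \right)} = - (- \frac{2}{7} + \frac{s - s}{7}) = - (- \frac{2}{7} + \frac{1}{7} \cdot 0) = - (- \frac{2}{7} + 0) = \left(-1\right) \left(- \frac{2}{7}\right) = \frac{2}{7}$)
$R{\left(n \right)} = 0$
$\frac{1}{\left(-32345 - R{\left(34 \right)}\right) + \left(\left(61 - -50\right) + I{\left(8 \right)} \left(-23\right)\right)} = \frac{1}{\left(-32345 - 0\right) + \left(\left(61 - -50\right) + \frac{2}{7} \left(-23\right)\right)} = \frac{1}{\left(-32345 + 0\right) + \left(\left(61 + 50\right) - \frac{46}{7}\right)} = \frac{1}{-32345 + \left(111 - \frac{46}{7}\right)} = \frac{1}{-32345 + \frac{731}{7}} = \frac{1}{- \frac{225684}{7}} = - \frac{7}{225684}$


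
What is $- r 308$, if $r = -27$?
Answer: $8316$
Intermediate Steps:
$- r 308 = - \left(-27\right) 308 = \left(-1\right) \left(-8316\right) = 8316$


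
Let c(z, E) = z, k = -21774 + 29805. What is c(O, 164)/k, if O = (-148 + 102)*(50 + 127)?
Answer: -2714/2677 ≈ -1.0138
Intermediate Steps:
O = -8142 (O = -46*177 = -8142)
k = 8031
c(O, 164)/k = -8142/8031 = -8142*1/8031 = -2714/2677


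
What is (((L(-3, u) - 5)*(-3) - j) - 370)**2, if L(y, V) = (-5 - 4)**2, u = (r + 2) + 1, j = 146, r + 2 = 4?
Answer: 553536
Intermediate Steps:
r = 2 (r = -2 + 4 = 2)
u = 5 (u = (2 + 2) + 1 = 4 + 1 = 5)
L(y, V) = 81 (L(y, V) = (-9)**2 = 81)
(((L(-3, u) - 5)*(-3) - j) - 370)**2 = (((81 - 5)*(-3) - 1*146) - 370)**2 = ((76*(-3) - 146) - 370)**2 = ((-228 - 146) - 370)**2 = (-374 - 370)**2 = (-744)**2 = 553536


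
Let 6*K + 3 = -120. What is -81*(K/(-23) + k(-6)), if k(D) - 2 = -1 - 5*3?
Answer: 48843/46 ≈ 1061.8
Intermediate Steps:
K = -41/2 (K = -1/2 + (1/6)*(-120) = -1/2 - 20 = -41/2 ≈ -20.500)
k(D) = -14 (k(D) = 2 + (-1 - 5*3) = 2 + (-1 - 15) = 2 - 16 = -14)
-81*(K/(-23) + k(-6)) = -81*(-41/2/(-23) - 14) = -81*(-41/2*(-1/23) - 14) = -81*(41/46 - 14) = -81*(-603/46) = 48843/46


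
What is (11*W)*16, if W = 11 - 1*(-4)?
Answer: 2640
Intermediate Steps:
W = 15 (W = 11 + 4 = 15)
(11*W)*16 = (11*15)*16 = 165*16 = 2640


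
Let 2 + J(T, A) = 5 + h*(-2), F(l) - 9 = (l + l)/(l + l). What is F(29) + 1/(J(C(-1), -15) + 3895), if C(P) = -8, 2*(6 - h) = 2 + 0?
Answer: 38881/3888 ≈ 10.000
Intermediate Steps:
h = 5 (h = 6 - (2 + 0)/2 = 6 - ½*2 = 6 - 1 = 5)
F(l) = 10 (F(l) = 9 + (l + l)/(l + l) = 9 + (2*l)/((2*l)) = 9 + (2*l)*(1/(2*l)) = 9 + 1 = 10)
J(T, A) = -7 (J(T, A) = -2 + (5 + 5*(-2)) = -2 + (5 - 10) = -2 - 5 = -7)
F(29) + 1/(J(C(-1), -15) + 3895) = 10 + 1/(-7 + 3895) = 10 + 1/3888 = 38881/3888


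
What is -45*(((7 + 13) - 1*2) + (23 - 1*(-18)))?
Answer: -2655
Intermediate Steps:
-45*(((7 + 13) - 1*2) + (23 - 1*(-18))) = -45*((20 - 2) + (23 + 18)) = -45*(18 + 41) = -45*59 = -2655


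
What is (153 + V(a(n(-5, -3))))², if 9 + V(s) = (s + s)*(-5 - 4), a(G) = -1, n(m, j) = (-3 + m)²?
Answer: 26244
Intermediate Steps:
V(s) = -9 - 18*s (V(s) = -9 + (s + s)*(-5 - 4) = -9 + (2*s)*(-9) = -9 - 18*s)
(153 + V(a(n(-5, -3))))² = (153 + (-9 - 18*(-1)))² = (153 + (-9 + 18))² = (153 + 9)² = 162² = 26244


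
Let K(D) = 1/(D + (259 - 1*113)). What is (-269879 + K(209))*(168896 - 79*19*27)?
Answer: -12298654431236/355 ≈ -3.4644e+10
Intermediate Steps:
K(D) = 1/(146 + D) (K(D) = 1/(D + (259 - 113)) = 1/(D + 146) = 1/(146 + D))
(-269879 + K(209))*(168896 - 79*19*27) = (-269879 + 1/(146 + 209))*(168896 - 79*19*27) = (-269879 + 1/355)*(168896 - 1501*27) = (-269879 + 1/355)*(168896 - 40527) = -95807044/355*128369 = -12298654431236/355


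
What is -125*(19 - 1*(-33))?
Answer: -6500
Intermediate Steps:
-125*(19 - 1*(-33)) = -125*(19 + 33) = -125*52 = -1*6500 = -6500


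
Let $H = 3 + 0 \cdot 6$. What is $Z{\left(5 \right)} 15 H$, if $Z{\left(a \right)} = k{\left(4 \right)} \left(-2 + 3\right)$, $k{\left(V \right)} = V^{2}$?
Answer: $720$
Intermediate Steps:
$Z{\left(a \right)} = 16$ ($Z{\left(a \right)} = 4^{2} \left(-2 + 3\right) = 16 \cdot 1 = 16$)
$H = 3$ ($H = 3 + 0 = 3$)
$Z{\left(5 \right)} 15 H = 16 \cdot 15 \cdot 3 = 240 \cdot 3 = 720$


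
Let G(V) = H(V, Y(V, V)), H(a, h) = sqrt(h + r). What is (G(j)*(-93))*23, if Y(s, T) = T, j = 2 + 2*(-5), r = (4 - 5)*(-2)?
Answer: -2139*I*sqrt(6) ≈ -5239.5*I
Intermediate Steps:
r = 2 (r = -1*(-2) = 2)
j = -8 (j = 2 - 10 = -8)
H(a, h) = sqrt(2 + h) (H(a, h) = sqrt(h + 2) = sqrt(2 + h))
G(V) = sqrt(2 + V)
(G(j)*(-93))*23 = (sqrt(2 - 8)*(-93))*23 = (sqrt(-6)*(-93))*23 = ((I*sqrt(6))*(-93))*23 = -93*I*sqrt(6)*23 = -2139*I*sqrt(6)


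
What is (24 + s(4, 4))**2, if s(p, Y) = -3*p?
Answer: 144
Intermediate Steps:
(24 + s(4, 4))**2 = (24 - 3*4)**2 = (24 - 12)**2 = 12**2 = 144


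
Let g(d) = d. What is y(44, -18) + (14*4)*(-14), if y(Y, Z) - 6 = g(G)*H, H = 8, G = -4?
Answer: -810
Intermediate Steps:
y(Y, Z) = -26 (y(Y, Z) = 6 - 4*8 = 6 - 32 = -26)
y(44, -18) + (14*4)*(-14) = -26 + (14*4)*(-14) = -26 + 56*(-14) = -26 - 784 = -810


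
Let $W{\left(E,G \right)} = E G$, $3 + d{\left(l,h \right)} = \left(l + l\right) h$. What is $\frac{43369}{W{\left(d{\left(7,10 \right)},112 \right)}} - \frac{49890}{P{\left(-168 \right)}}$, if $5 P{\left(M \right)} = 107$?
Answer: $- \frac{3822920317}{1641808} \approx -2328.5$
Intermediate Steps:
$d{\left(l,h \right)} = -3 + 2 h l$ ($d{\left(l,h \right)} = -3 + \left(l + l\right) h = -3 + 2 l h = -3 + 2 h l$)
$P{\left(M \right)} = \frac{107}{5}$ ($P{\left(M \right)} = \frac{1}{5} \cdot 107 = \frac{107}{5}$)
$\frac{43369}{W{\left(d{\left(7,10 \right)},112 \right)}} - \frac{49890}{P{\left(-168 \right)}} = \frac{43369}{\left(-3 + 2 \cdot 10 \cdot 7\right) 112} - \frac{49890}{\frac{107}{5}} = \frac{43369}{\left(-3 + 140\right) 112} - \frac{249450}{107} = \frac{43369}{137 \cdot 112} - \frac{249450}{107} = \frac{43369}{15344} - \frac{249450}{107} = - \frac{3822920317}{1641808}$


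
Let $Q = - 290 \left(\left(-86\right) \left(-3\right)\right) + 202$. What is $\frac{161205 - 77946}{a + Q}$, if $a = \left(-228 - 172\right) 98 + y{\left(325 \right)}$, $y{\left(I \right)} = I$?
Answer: $- \frac{27753}{37831} \approx -0.7336$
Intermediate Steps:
$a = -38875$ ($a = \left(-228 - 172\right) 98 + 325 = \left(-400\right) 98 + 325 = -39200 + 325 = -38875$)
$Q = -74618$ ($Q = \left(-290\right) 258 + 202 = -74820 + 202 = -74618$)
$\frac{161205 - 77946}{a + Q} = \frac{161205 - 77946}{-38875 - 74618} = \frac{83259}{-113493} = 83259 \left(- \frac{1}{113493}\right) = - \frac{27753}{37831}$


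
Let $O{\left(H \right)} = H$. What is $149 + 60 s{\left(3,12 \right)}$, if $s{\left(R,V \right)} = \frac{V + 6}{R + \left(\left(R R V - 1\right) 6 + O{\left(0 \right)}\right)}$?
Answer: $\frac{6479}{43} \approx 150.67$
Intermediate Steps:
$s{\left(R,V \right)} = \frac{6 + V}{-6 + R + 6 V R^{2}}$ ($s{\left(R,V \right)} = \frac{V + 6}{R + \left(\left(R R V - 1\right) 6 + 0\right)} = \frac{6 + V}{R + \left(\left(R^{2} V - 1\right) 6 + 0\right)} = \frac{6 + V}{R + \left(\left(V R^{2} - 1\right) 6 + 0\right)} = \frac{6 + V}{R + \left(\left(-1 + V R^{2}\right) 6 + 0\right)} = \frac{6 + V}{R + \left(\left(-6 + 6 V R^{2}\right) + 0\right)} = \frac{6 + V}{R + \left(-6 + 6 V R^{2}\right)} = \frac{6 + V}{-6 + R + 6 V R^{2}}$)
$149 + 60 s{\left(3,12 \right)} = 149 + 60 \frac{6 + 12}{-6 + 3 + 6 \cdot 12 \cdot 3^{2}} = 149 + 60 \frac{1}{-6 + 3 + 6 \cdot 12 \cdot 9} \cdot 18 = 149 + 60 \frac{1}{-6 + 3 + 648} \cdot 18 = 149 + 60 \cdot \frac{1}{645} \cdot 18 = 149 + 60 \cdot \frac{6}{215} = 149 + \frac{72}{43} = \frac{6479}{43}$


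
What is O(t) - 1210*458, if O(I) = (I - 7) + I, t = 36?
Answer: -554115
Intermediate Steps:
O(I) = -7 + 2*I (O(I) = (-7 + I) + I = -7 + 2*I)
O(t) - 1210*458 = (-7 + 2*36) - 1210*458 = (-7 + 72) - 554180 = 65 - 554180 = -554115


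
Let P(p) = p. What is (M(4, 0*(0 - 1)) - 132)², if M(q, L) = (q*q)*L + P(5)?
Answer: 16129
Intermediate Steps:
M(q, L) = 5 + L*q² (M(q, L) = (q*q)*L + 5 = q²*L + 5 = L*q² + 5 = 5 + L*q²)
(M(4, 0*(0 - 1)) - 132)² = ((5 + (0*(0 - 1))*4²) - 132)² = ((5 + (0*(-1))*16) - 132)² = ((5 + 0*16) - 132)² = ((5 + 0) - 132)² = (5 - 132)² = (-127)² = 16129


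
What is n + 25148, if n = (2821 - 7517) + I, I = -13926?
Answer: 6526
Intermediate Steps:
n = -18622 (n = (2821 - 7517) - 13926 = -4696 - 13926 = -18622)
n + 25148 = -18622 + 25148 = 6526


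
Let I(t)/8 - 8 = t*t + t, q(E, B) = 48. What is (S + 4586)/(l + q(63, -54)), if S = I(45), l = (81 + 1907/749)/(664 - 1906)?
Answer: 4932693045/11147452 ≈ 442.50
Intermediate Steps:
l = -31288/465129 (l = (81 + 1907*(1/749))/(-1242) = (81 + 1907/749)*(-1/1242) = (62576/749)*(-1/1242) = -31288/465129 ≈ -0.067267)
I(t) = 64 + 8*t + 8*t² (I(t) = 64 + 8*(t*t + t) = 64 + 8*(t² + t) = 64 + 8*(t + t²) = 64 + (8*t + 8*t²) = 64 + 8*t + 8*t²)
S = 16624 (S = 64 + 8*45 + 8*45² = 64 + 360 + 8*2025 = 64 + 360 + 16200 = 16624)
(S + 4586)/(l + q(63, -54)) = (16624 + 4586)/(-31288/465129 + 48) = 21210/(22294904/465129) = 21210*(465129/22294904) = 4932693045/11147452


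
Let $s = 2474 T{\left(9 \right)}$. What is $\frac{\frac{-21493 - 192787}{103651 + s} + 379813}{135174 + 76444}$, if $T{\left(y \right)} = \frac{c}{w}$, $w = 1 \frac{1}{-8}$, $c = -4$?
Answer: $\frac{69436818567}{38687791142} \approx 1.7948$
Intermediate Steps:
$w = - \frac{1}{8}$ ($w = 1 \left(- \frac{1}{8}\right) = - \frac{1}{8} \approx -0.125$)
$T{\left(y \right)} = 32$ ($T{\left(y \right)} = - \frac{4}{- \frac{1}{8}} = \left(-4\right) \left(-8\right) = 32$)
$s = 79168$ ($s = 2474 \cdot 32 = 79168$)
$\frac{\frac{-21493 - 192787}{103651 + s} + 379813}{135174 + 76444} = \frac{\frac{-21493 - 192787}{103651 + 79168} + 379813}{135174 + 76444} = \frac{- \frac{214280}{182819} + 379813}{211618} = \left(\left(-214280\right) \frac{1}{182819} + 379813\right) \frac{1}{211618} = \left(- \frac{214280}{182819} + 379813\right) \frac{1}{211618} = \frac{69436818567}{182819} \cdot \frac{1}{211618} = \frac{69436818567}{38687791142}$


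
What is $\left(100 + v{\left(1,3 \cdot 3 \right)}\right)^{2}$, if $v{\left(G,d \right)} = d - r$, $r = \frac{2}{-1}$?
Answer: $12321$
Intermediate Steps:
$r = -2$ ($r = 2 \left(-1\right) = -2$)
$v{\left(G,d \right)} = 2 + d$ ($v{\left(G,d \right)} = d - -2 = d + 2 = 2 + d$)
$\left(100 + v{\left(1,3 \cdot 3 \right)}\right)^{2} = \left(100 + \left(2 + 3 \cdot 3\right)\right)^{2} = \left(100 + \left(2 + 9\right)\right)^{2} = \left(100 + 11\right)^{2} = 111^{2} = 12321$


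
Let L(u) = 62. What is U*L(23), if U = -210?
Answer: -13020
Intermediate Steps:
U*L(23) = -210*62 = -13020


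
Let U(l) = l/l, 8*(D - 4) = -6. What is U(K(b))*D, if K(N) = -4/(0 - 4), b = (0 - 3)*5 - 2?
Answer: 13/4 ≈ 3.2500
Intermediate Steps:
D = 13/4 (D = 4 + (1/8)*(-6) = 4 - 3/4 = 13/4 ≈ 3.2500)
b = -17 (b = -3*5 - 2 = -15 - 2 = -17)
K(N) = 1 (K(N) = -4/(-4) = -4*(-1/4) = 1)
U(l) = 1
U(K(b))*D = 1*(13/4) = 13/4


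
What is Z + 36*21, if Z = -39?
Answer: 717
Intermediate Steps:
Z + 36*21 = -39 + 36*21 = -39 + 756 = 717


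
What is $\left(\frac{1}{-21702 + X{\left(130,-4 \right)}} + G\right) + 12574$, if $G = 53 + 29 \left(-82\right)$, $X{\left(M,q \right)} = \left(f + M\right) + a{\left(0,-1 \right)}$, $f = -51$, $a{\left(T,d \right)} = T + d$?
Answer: $\frac{221624375}{21624} \approx 10249.0$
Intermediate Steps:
$X{\left(M,q \right)} = -52 + M$ ($X{\left(M,q \right)} = \left(-51 + M\right) + \left(0 - 1\right) = \left(-51 + M\right) - 1 = -52 + M$)
$G = -2325$ ($G = 53 - 2378 = -2325$)
$\left(\frac{1}{-21702 + X{\left(130,-4 \right)}} + G\right) + 12574 = \left(\frac{1}{-21702 + \left(-52 + 130\right)} - 2325\right) + 12574 = \left(\frac{1}{-21702 + 78} - 2325\right) + 12574 = \left(\frac{1}{-21624} - 2325\right) + 12574 = \left(- \frac{1}{21624} - 2325\right) + 12574 = - \frac{50275801}{21624} + 12574 = \frac{221624375}{21624}$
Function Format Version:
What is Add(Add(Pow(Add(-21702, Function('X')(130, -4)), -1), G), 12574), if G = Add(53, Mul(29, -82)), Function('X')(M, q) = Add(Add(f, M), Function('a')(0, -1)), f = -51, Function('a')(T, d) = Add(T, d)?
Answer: Rational(221624375, 21624) ≈ 10249.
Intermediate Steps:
Function('X')(M, q) = Add(-52, M) (Function('X')(M, q) = Add(Add(-51, M), Add(0, -1)) = Add(Add(-51, M), -1) = Add(-52, M))
G = -2325 (G = Add(53, -2378) = -2325)
Add(Add(Pow(Add(-21702, Function('X')(130, -4)), -1), G), 12574) = Add(Add(Pow(Add(-21702, Add(-52, 130)), -1), -2325), 12574) = Add(Add(Pow(Add(-21702, 78), -1), -2325), 12574) = Add(Add(Pow(-21624, -1), -2325), 12574) = Add(Add(Rational(-1, 21624), -2325), 12574) = Add(Rational(-50275801, 21624), 12574) = Rational(221624375, 21624)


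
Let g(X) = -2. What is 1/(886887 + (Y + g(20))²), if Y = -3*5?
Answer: 1/887176 ≈ 1.1272e-6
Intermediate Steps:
Y = -15
1/(886887 + (Y + g(20))²) = 1/(886887 + (-15 - 2)²) = 1/(886887 + (-17)²) = 1/(886887 + 289) = 1/887176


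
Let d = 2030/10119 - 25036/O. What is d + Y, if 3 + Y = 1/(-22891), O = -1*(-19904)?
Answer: -4676452124087/1152610928304 ≈ -4.0573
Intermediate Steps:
O = 19904
Y = -68674/22891 (Y = -3 + 1/(-22891) = -3 - 1/22891 = -68674/22891 ≈ -3.0000)
d = -53233541/50352144 (d = 2030/10119 - 25036/19904 = 2030*(1/10119) - 25036*1/19904 = 2030/10119 - 6259/4976 = -53233541/50352144 ≈ -1.0572)
d + Y = -53233541/50352144 - 68674/22891 = -4676452124087/1152610928304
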